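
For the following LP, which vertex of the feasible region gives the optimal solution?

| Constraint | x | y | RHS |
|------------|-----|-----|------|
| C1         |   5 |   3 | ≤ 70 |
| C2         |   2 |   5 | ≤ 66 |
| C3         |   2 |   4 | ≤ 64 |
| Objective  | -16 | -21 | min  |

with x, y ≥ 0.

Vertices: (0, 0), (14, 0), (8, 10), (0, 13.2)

Evaluate the objective at each vertex of the feasible region:
  z(0, 0) = 0
  z(14, 0) = -224
  z(8, 10) = -338  ←
  z(0, 13.2) = -277.2
The minimum is at x = 8, y = 10.

(8, 10)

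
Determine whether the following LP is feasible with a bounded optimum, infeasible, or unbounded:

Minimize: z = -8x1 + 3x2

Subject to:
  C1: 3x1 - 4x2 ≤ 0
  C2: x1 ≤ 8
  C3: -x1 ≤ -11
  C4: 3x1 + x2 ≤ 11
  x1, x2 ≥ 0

Infeasible (no feasible solution exists)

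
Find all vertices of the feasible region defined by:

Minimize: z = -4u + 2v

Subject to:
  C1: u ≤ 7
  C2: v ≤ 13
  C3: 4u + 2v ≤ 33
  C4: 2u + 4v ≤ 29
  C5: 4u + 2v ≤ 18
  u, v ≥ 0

(0, 0), (4.5, 0), (1.167, 6.667), (0, 7.25)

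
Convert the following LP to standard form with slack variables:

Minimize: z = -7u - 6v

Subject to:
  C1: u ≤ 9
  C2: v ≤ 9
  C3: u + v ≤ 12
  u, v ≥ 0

min z = -7u - 6v

s.t.
  u + s1 = 9
  v + s2 = 9
  u + v + s3 = 12
  u, v, s1, s2, s3 ≥ 0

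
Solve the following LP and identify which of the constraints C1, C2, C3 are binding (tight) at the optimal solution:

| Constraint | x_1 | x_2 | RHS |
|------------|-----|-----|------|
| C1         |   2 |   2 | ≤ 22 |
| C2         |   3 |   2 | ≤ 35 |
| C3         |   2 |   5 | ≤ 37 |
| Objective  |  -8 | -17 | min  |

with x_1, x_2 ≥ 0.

At x_1 = 6, x_2 = 5, compute slack b - a·x for each constraint:
  C1: 22 − 22 = 0  (binding)
  C2: 35 − 28 = 7  (slack)
  C3: 37 − 37 = 0  (binding)

Optimal: x_1 = 6, x_2 = 5
Binding: C1, C3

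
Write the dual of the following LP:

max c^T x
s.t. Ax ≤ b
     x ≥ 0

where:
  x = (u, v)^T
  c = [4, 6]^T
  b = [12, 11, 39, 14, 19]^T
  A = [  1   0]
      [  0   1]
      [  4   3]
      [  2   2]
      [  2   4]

Primal max cᵀx s.t. Ax ≤ b, x ≥ 0  →  Dual min bᵀy s.t. Aᵀy ≥ c, y ≥ 0.

Minimize: z = 12y1 + 11y2 + 39y3 + 14y4 + 19y5

Subject to:
  y1 + 4y3 + 2y4 + 2y5 ≥ 4
  y2 + 3y3 + 2y4 + 4y5 ≥ 6
  y1, y2, y3, y4, y5 ≥ 0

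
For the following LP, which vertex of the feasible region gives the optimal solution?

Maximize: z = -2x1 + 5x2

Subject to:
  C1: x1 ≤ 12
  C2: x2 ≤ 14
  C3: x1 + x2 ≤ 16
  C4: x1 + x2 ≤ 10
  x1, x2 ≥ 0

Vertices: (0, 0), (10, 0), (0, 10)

Evaluate the objective at each vertex of the feasible region:
  z(0, 0) = 0
  z(10, 0) = -20
  z(0, 10) = 50  ←
The maximum is at x1 = 0, x2 = 10.

(0, 10)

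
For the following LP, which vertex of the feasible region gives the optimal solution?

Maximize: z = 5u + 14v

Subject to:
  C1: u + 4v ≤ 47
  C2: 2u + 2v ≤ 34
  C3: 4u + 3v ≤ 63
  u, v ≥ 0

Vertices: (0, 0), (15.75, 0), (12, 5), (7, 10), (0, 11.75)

Evaluate the objective at each vertex of the feasible region:
  z(0, 0) = 0
  z(15.75, 0) = 78.75
  z(12, 5) = 130
  z(7, 10) = 175  ←
  z(0, 11.75) = 164.5
The maximum is at u = 7, v = 10.

(7, 10)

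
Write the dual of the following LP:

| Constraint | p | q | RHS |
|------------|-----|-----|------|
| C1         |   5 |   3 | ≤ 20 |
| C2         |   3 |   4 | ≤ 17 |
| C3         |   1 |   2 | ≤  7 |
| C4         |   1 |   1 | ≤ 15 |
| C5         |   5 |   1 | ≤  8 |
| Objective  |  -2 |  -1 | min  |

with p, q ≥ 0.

Primal min cᵀx s.t. Ax ≤ b, x ≥ 0  →  Dual max −bᵀy s.t. Aᵀy ≥ −c, y ≥ 0.

Maximize: z = -20y1 - 17y2 - 7y3 - 15y4 - 8y5

Subject to:
  5y1 + 3y2 + y3 + y4 + 5y5 ≥ 2
  3y1 + 4y2 + 2y3 + y4 + y5 ≥ 1
  y1, y2, y3, y4, y5 ≥ 0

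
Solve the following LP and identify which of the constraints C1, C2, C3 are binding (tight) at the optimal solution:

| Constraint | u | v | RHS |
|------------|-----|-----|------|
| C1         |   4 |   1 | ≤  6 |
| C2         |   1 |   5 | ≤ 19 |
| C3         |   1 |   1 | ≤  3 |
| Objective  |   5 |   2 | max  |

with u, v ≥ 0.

At u = 1, v = 2, compute slack b - a·x for each constraint:
  C1: 6 − 6 = 0  (binding)
  C2: 19 − 11 = 8  (slack)
  C3: 3 − 3 = 0  (binding)

Optimal: u = 1, v = 2
Binding: C1, C3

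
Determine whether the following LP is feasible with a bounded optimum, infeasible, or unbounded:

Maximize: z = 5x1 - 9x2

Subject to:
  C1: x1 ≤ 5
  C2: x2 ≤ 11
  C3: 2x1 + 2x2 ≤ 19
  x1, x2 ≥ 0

Feasible with a bounded optimal solution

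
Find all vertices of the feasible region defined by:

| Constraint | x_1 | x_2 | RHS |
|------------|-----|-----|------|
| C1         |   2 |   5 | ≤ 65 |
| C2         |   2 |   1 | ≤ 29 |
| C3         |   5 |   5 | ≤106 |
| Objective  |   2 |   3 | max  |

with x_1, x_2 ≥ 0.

(0, 0), (14.5, 0), (10, 9), (0, 13)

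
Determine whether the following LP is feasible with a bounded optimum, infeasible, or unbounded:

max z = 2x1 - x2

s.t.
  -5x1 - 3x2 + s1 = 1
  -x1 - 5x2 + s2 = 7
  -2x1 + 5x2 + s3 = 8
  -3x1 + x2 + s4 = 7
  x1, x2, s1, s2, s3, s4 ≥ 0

Unbounded (objective can increase without bound)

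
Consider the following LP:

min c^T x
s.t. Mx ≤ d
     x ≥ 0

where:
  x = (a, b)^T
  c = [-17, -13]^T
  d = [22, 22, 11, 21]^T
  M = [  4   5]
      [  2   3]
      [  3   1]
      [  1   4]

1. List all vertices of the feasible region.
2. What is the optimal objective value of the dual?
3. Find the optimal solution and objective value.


1. (0, 0), (3.667, 0), (3, 2), (0, 4.4)
2. -77
3. a = 3, b = 2, z = -77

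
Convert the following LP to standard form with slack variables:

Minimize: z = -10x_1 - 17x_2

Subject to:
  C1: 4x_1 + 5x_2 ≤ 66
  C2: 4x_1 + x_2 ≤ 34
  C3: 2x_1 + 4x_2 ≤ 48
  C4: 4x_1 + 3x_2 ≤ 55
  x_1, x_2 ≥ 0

min z = -10x_1 - 17x_2

s.t.
  4x_1 + 5x_2 + s1 = 66
  4x_1 + x_2 + s2 = 34
  2x_1 + 4x_2 + s3 = 48
  4x_1 + 3x_2 + s4 = 55
  x_1, x_2, s1, s2, s3, s4 ≥ 0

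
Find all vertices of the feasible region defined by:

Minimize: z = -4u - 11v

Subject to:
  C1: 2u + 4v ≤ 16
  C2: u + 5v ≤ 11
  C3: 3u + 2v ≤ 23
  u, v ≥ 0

(0, 0), (7.667, 0), (7.5, 0.25), (6, 1), (0, 2.2)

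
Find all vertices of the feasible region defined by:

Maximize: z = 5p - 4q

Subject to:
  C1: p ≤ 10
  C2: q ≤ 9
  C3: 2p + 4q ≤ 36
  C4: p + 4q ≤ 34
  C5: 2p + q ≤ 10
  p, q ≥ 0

(0, 0), (5, 0), (0.8571, 8.286), (0, 8.5)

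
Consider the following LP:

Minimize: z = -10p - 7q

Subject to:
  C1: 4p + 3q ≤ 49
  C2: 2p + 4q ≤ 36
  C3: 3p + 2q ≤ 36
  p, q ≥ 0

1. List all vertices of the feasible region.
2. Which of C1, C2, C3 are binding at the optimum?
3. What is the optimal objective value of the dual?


1. (0, 0), (12, 0), (10, 3), (8.8, 4.6), (0, 9)
2. C1, C3
3. -121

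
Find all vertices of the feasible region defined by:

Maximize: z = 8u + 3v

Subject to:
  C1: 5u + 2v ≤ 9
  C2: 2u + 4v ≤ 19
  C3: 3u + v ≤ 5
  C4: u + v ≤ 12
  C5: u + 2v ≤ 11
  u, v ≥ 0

(0, 0), (1.667, 0), (1, 2), (0, 4.5)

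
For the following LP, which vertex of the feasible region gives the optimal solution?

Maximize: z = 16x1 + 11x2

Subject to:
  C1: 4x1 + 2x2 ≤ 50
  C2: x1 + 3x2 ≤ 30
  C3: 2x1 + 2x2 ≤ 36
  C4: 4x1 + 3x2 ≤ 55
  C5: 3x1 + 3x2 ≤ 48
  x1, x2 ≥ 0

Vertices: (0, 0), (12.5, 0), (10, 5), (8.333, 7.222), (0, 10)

Evaluate the objective at each vertex of the feasible region:
  z(0, 0) = 0
  z(12.5, 0) = 200
  z(10, 5) = 215  ←
  z(8.333, 7.222) = 212.8
  z(0, 10) = 110
The maximum is at x1 = 10, x2 = 5.

(10, 5)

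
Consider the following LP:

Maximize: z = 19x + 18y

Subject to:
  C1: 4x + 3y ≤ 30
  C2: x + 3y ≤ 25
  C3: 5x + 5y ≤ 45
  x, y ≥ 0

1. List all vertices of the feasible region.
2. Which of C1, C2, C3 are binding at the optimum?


1. (0, 0), (7.5, 0), (3, 6), (1, 8), (0, 8.333)
2. C1, C3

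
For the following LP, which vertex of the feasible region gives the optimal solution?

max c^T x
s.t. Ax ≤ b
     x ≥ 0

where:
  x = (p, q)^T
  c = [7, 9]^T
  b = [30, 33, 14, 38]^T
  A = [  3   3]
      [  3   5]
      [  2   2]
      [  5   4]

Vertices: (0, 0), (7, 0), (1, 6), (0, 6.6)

Evaluate the objective at each vertex of the feasible region:
  z(0, 0) = 0
  z(7, 0) = 49
  z(1, 6) = 61  ←
  z(0, 6.6) = 59.4
The maximum is at p = 1, q = 6.

(1, 6)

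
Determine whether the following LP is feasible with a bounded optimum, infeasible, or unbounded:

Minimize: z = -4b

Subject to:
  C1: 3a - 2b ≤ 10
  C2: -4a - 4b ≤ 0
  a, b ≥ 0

Unbounded (objective can decrease without bound)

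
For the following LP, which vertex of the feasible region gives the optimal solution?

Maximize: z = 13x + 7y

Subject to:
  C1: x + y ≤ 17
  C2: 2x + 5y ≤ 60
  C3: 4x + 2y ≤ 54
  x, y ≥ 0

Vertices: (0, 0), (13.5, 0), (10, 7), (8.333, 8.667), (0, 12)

Evaluate the objective at each vertex of the feasible region:
  z(0, 0) = 0
  z(13.5, 0) = 175.5
  z(10, 7) = 179  ←
  z(8.333, 8.667) = 169
  z(0, 12) = 84
The maximum is at x = 10, y = 7.

(10, 7)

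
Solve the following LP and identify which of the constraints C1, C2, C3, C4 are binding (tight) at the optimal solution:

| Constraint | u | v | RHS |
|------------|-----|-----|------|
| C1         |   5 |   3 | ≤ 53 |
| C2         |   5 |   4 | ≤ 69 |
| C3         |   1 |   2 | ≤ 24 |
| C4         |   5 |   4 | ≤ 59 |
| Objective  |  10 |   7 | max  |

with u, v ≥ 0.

At u = 7, v = 6, compute slack b - a·x for each constraint:
  C1: 53 − 53 = 0  (binding)
  C2: 69 − 59 = 10  (slack)
  C3: 24 − 19 = 5  (slack)
  C4: 59 − 59 = 0  (binding)

Optimal: u = 7, v = 6
Binding: C1, C4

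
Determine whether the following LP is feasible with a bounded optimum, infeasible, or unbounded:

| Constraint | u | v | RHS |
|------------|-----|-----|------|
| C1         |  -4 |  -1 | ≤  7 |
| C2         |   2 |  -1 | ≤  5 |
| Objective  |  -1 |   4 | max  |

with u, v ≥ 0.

Unbounded (objective can increase without bound)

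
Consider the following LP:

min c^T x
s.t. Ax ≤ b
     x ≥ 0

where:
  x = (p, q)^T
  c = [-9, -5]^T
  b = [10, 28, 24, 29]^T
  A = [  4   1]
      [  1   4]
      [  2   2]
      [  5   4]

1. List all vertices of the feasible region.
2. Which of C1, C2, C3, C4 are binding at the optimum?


1. (0, 0), (2.5, 0), (1, 6), (0.25, 6.938), (0, 7)
2. C1, C4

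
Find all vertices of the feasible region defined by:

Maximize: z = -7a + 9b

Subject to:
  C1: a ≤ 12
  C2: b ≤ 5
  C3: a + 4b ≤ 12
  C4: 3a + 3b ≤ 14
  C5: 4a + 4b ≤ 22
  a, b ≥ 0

(0, 0), (4.667, 0), (2.222, 2.444), (0, 3)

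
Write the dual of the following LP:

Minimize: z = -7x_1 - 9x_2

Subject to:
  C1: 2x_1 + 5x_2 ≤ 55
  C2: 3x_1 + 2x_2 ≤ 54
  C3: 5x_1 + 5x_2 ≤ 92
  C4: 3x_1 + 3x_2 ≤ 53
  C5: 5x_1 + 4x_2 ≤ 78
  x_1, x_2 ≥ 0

Primal min cᵀx s.t. Ax ≤ b, x ≥ 0  →  Dual max −bᵀy s.t. Aᵀy ≥ −c, y ≥ 0.

Maximize: z = -55y1 - 54y2 - 92y3 - 53y4 - 78y5

Subject to:
  2y1 + 3y2 + 5y3 + 3y4 + 5y5 ≥ 7
  5y1 + 2y2 + 5y3 + 3y4 + 4y5 ≥ 9
  y1, y2, y3, y4, y5 ≥ 0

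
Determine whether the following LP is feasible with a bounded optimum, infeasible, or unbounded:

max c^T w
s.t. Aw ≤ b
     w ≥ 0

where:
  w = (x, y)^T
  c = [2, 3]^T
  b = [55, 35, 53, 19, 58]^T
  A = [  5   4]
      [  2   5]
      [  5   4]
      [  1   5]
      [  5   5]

Feasible with a bounded optimal solution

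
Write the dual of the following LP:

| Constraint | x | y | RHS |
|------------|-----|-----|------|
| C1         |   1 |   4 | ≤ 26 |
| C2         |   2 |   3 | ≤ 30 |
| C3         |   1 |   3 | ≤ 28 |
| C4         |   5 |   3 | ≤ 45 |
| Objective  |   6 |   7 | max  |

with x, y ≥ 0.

Primal max cᵀx s.t. Ax ≤ b, x ≥ 0  →  Dual min bᵀy s.t. Aᵀy ≥ c, y ≥ 0.

Minimize: z = 26y1 + 30y2 + 28y3 + 45y4

Subject to:
  y1 + 2y2 + y3 + 5y4 ≥ 6
  4y1 + 3y2 + 3y3 + 3y4 ≥ 7
  y1, y2, y3, y4 ≥ 0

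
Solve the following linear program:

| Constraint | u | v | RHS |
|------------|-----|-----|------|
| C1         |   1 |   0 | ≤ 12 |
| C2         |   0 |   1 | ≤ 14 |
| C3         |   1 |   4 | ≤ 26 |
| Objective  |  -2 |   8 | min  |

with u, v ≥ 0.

Evaluate the objective at each vertex of the feasible region:
  z(0, 0) = 0
  z(12, 0) = -24  ←
  z(12, 3.5) = 4
  z(0, 6.5) = 52
The minimum is at u = 12, v = 0.

u = 12, v = 0, z = -24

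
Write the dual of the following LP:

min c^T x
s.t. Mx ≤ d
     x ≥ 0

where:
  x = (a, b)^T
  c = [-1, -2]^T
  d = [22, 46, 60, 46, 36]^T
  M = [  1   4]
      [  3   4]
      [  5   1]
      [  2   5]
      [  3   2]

Primal min cᵀx s.t. Ax ≤ b, x ≥ 0  →  Dual max −bᵀy s.t. Aᵀy ≥ −c, y ≥ 0.

Maximize: z = -22y1 - 46y2 - 60y3 - 46y4 - 36y5

Subject to:
  y1 + 3y2 + 5y3 + 2y4 + 3y5 ≥ 1
  4y1 + 4y2 + y3 + 5y4 + 2y5 ≥ 2
  y1, y2, y3, y4, y5 ≥ 0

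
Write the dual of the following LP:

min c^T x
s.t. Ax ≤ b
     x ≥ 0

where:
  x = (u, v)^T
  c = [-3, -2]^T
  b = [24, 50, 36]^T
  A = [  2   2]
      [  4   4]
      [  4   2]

Primal min cᵀx s.t. Ax ≤ b, x ≥ 0  →  Dual max −bᵀy s.t. Aᵀy ≥ −c, y ≥ 0.

Maximize: z = -24y1 - 50y2 - 36y3

Subject to:
  2y1 + 4y2 + 4y3 ≥ 3
  2y1 + 4y2 + 2y3 ≥ 2
  y1, y2, y3 ≥ 0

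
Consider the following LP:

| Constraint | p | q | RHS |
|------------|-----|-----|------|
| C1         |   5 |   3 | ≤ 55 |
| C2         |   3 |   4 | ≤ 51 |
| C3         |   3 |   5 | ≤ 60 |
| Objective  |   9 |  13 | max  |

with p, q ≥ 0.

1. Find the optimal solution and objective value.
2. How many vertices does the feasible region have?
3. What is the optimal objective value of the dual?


1. p = 5, q = 9, z = 162
2. 5
3. 162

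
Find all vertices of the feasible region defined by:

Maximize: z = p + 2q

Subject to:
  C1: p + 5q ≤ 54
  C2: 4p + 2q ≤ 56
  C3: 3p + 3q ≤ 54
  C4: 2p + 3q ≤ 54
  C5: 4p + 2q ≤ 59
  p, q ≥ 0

(0, 0), (14, 0), (10, 8), (9, 9), (0, 10.8)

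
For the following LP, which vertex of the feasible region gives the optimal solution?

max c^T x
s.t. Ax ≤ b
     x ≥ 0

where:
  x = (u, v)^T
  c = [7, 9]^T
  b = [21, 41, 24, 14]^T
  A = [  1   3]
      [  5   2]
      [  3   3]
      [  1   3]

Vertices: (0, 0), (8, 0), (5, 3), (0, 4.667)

Evaluate the objective at each vertex of the feasible region:
  z(0, 0) = 0
  z(8, 0) = 56
  z(5, 3) = 62  ←
  z(0, 4.667) = 42
The maximum is at u = 5, v = 3.

(5, 3)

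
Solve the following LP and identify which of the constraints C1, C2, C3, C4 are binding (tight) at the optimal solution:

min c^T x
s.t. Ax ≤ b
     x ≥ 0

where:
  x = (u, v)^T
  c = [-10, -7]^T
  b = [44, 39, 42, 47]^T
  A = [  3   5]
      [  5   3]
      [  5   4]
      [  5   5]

At u = 6, v = 3, compute slack b - a·x for each constraint:
  C1: 44 − 33 = 11  (slack)
  C2: 39 − 39 = 0  (binding)
  C3: 42 − 42 = 0  (binding)
  C4: 47 − 45 = 2  (slack)

Optimal: u = 6, v = 3
Binding: C2, C3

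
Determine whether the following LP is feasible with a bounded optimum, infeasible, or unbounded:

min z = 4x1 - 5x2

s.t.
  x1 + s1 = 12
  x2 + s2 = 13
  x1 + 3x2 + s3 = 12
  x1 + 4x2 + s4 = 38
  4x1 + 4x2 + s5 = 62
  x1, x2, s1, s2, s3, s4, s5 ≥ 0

Feasible with a bounded optimal solution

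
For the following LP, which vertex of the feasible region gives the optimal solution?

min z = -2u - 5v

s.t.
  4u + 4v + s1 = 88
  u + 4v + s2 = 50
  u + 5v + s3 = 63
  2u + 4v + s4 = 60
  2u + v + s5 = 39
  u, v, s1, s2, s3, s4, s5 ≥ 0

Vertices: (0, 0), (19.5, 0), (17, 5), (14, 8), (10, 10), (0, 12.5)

Evaluate the objective at each vertex of the feasible region:
  z(0, 0) = 0
  z(19.5, 0) = -39
  z(17, 5) = -59
  z(14, 8) = -68
  z(10, 10) = -70  ←
  z(0, 12.5) = -62.5
The minimum is at u = 10, v = 10.

(10, 10)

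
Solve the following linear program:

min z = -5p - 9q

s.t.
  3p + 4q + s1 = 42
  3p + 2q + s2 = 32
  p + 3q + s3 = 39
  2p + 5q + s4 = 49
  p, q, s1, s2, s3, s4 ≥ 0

Evaluate the objective at each vertex of the feasible region:
  z(0, 0) = 0
  z(10.67, 0) = -53.33
  z(7.333, 5) = -81.67
  z(2, 9) = -91  ←
  z(0, 9.8) = -88.2
The minimum is at p = 2, q = 9.

p = 2, q = 9, z = -91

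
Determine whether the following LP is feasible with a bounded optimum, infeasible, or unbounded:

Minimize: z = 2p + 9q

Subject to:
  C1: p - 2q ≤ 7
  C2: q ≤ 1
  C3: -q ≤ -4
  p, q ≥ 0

Infeasible (no feasible solution exists)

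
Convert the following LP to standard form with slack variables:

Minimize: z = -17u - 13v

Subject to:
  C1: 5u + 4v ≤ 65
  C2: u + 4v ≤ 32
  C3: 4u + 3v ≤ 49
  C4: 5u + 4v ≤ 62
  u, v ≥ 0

min z = -17u - 13v

s.t.
  5u + 4v + s1 = 65
  u + 4v + s2 = 32
  4u + 3v + s3 = 49
  5u + 4v + s4 = 62
  u, v, s1, s2, s3, s4 ≥ 0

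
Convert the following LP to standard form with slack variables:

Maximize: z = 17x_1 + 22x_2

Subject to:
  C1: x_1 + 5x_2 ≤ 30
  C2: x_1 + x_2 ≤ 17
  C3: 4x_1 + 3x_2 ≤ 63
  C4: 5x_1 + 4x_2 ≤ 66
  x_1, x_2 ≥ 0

max z = 17x_1 + 22x_2

s.t.
  x_1 + 5x_2 + s1 = 30
  x_1 + x_2 + s2 = 17
  4x_1 + 3x_2 + s3 = 63
  5x_1 + 4x_2 + s4 = 66
  x_1, x_2, s1, s2, s3, s4 ≥ 0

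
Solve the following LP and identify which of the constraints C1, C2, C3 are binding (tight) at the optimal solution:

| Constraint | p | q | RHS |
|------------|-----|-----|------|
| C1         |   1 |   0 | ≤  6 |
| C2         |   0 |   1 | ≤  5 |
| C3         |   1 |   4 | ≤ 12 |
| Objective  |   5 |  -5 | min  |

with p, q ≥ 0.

At p = 0, q = 3, compute slack b - a·x for each constraint:
  C1: 6 − 0 = 6  (slack)
  C2: 5 − 3 = 2  (slack)
  C3: 12 − 12 = 0  (binding)

Optimal: p = 0, q = 3
Binding: C3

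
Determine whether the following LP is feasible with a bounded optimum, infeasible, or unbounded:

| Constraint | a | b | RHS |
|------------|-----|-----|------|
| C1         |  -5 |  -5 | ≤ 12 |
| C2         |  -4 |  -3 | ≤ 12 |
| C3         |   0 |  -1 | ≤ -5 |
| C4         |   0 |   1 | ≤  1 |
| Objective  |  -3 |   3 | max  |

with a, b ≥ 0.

Infeasible (no feasible solution exists)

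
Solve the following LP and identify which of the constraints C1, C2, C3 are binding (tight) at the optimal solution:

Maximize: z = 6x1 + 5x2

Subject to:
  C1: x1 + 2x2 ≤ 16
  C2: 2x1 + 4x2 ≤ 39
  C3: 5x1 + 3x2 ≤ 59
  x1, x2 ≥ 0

At x1 = 10, x2 = 3, compute slack b - a·x for each constraint:
  C1: 16 − 16 = 0  (binding)
  C2: 39 − 32 = 7  (slack)
  C3: 59 − 59 = 0  (binding)

Optimal: x1 = 10, x2 = 3
Binding: C1, C3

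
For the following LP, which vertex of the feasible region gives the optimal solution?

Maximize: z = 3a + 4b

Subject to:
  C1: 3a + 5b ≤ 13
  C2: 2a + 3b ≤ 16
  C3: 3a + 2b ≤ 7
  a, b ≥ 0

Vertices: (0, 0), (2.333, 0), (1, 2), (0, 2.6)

Evaluate the objective at each vertex of the feasible region:
  z(0, 0) = 0
  z(2.333, 0) = 7
  z(1, 2) = 11  ←
  z(0, 2.6) = 10.4
The maximum is at a = 1, b = 2.

(1, 2)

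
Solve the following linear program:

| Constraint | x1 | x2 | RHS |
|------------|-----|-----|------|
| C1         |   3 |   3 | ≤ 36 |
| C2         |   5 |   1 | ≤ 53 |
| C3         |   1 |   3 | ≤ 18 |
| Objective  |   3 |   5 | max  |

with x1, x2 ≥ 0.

Evaluate the objective at each vertex of the feasible region:
  z(0, 0) = 0
  z(10.6, 0) = 31.8
  z(10.25, 1.75) = 39.5
  z(9, 3) = 42  ←
  z(0, 6) = 30
The maximum is at x1 = 9, x2 = 3.

x1 = 9, x2 = 3, z = 42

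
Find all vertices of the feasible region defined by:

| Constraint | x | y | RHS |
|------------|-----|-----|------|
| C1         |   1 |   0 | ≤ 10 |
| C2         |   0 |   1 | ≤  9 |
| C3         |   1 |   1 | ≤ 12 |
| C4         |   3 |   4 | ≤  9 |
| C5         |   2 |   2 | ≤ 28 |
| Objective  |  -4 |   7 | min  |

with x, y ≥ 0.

(0, 0), (3, 0), (0, 2.25)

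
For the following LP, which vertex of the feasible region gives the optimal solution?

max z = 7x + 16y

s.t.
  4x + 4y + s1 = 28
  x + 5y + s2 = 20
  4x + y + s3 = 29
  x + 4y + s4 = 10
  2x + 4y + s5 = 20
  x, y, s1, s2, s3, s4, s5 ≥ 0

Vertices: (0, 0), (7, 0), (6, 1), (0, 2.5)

Evaluate the objective at each vertex of the feasible region:
  z(0, 0) = 0
  z(7, 0) = 49
  z(6, 1) = 58  ←
  z(0, 2.5) = 40
The maximum is at x = 6, y = 1.

(6, 1)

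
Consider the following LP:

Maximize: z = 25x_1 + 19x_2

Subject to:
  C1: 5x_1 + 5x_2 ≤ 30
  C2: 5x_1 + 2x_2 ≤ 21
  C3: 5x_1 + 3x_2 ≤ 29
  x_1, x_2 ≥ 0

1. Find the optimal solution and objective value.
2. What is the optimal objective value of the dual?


1. x_1 = 3, x_2 = 3, z = 132
2. 132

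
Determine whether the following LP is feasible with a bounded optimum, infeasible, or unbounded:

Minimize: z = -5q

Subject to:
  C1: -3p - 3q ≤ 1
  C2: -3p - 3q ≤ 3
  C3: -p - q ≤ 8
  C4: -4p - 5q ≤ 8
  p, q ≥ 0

Unbounded (objective can decrease without bound)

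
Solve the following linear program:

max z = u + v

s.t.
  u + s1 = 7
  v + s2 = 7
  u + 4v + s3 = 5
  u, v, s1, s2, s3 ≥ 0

Evaluate the objective at each vertex of the feasible region:
  z(0, 0) = 0
  z(5, 0) = 5  ←
  z(0, 1.25) = 1.25
The maximum is at u = 5, v = 0.

u = 5, v = 0, z = 5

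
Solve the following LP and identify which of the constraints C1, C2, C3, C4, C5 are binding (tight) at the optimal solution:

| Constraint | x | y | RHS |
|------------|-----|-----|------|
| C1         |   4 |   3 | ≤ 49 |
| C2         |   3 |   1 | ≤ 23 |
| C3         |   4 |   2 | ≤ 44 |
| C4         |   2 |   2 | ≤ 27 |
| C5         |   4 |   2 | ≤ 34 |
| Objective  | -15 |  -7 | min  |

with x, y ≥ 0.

At x = 6, y = 5, compute slack b - a·x for each constraint:
  C1: 49 − 39 = 10  (slack)
  C2: 23 − 23 = 0  (binding)
  C3: 44 − 34 = 10  (slack)
  C4: 27 − 22 = 5  (slack)
  C5: 34 − 34 = 0  (binding)

Optimal: x = 6, y = 5
Binding: C2, C5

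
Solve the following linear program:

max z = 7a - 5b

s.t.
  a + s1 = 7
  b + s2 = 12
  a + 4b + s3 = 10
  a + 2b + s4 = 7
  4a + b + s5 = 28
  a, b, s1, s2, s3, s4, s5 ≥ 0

Evaluate the objective at each vertex of the feasible region:
  z(0, 0) = 0
  z(7, 0) = 49  ←
  z(4, 1.5) = 20.5
  z(0, 2.5) = -12.5
The maximum is at a = 7, b = 0.

a = 7, b = 0, z = 49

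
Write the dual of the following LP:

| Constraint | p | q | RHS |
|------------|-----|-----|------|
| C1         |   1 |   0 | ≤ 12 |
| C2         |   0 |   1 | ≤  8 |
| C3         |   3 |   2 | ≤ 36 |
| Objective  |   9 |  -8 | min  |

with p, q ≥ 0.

Primal min cᵀx s.t. Ax ≤ b, x ≥ 0  →  Dual max −bᵀy s.t. Aᵀy ≥ −c, y ≥ 0.

Maximize: z = -12y1 - 8y2 - 36y3

Subject to:
  y1 + 3y3 ≥ -9
  y2 + 2y3 ≥ 8
  y1, y2, y3 ≥ 0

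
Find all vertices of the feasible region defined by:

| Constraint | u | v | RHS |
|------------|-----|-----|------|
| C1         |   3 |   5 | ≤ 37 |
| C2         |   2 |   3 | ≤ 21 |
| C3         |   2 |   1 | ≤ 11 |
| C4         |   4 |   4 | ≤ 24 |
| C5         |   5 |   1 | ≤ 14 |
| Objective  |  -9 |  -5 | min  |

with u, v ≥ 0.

(0, 0), (2.8, 0), (2, 4), (0, 6)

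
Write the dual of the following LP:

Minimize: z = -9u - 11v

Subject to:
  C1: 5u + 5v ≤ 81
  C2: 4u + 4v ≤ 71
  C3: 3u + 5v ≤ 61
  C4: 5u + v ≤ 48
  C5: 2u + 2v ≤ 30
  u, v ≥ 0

Primal min cᵀx s.t. Ax ≤ b, x ≥ 0  →  Dual max −bᵀy s.t. Aᵀy ≥ −c, y ≥ 0.

Maximize: z = -81y1 - 71y2 - 61y3 - 48y4 - 30y5

Subject to:
  5y1 + 4y2 + 3y3 + 5y4 + 2y5 ≥ 9
  5y1 + 4y2 + 5y3 + y4 + 2y5 ≥ 11
  y1, y2, y3, y4, y5 ≥ 0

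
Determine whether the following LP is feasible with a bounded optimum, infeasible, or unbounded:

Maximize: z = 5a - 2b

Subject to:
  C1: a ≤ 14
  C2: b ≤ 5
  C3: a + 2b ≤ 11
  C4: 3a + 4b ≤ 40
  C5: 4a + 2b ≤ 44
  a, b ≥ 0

Feasible with a bounded optimal solution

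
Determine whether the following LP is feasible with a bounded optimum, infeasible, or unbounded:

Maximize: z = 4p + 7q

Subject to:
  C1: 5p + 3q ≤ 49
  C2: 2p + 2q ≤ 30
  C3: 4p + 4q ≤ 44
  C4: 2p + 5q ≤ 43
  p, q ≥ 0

Feasible with a bounded optimal solution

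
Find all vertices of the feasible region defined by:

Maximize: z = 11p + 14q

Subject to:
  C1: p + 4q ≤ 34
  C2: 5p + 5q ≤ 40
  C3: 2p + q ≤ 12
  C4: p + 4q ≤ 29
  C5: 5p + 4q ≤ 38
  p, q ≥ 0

(0, 0), (6, 0), (4, 4), (1, 7), (0, 7.25)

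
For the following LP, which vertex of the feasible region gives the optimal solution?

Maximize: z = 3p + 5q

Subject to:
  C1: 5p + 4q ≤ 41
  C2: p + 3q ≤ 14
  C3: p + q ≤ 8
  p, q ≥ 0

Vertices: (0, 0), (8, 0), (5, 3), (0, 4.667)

Evaluate the objective at each vertex of the feasible region:
  z(0, 0) = 0
  z(8, 0) = 24
  z(5, 3) = 30  ←
  z(0, 4.667) = 23.33
The maximum is at p = 5, q = 3.

(5, 3)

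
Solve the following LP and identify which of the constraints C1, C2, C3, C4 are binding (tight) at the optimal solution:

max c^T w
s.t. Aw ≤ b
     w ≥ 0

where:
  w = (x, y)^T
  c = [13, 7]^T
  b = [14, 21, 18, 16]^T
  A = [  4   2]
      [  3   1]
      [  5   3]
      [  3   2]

At x = 3, y = 1, compute slack b - a·x for each constraint:
  C1: 14 − 14 = 0  (binding)
  C2: 21 − 10 = 11  (slack)
  C3: 18 − 18 = 0  (binding)
  C4: 16 − 11 = 5  (slack)

Optimal: x = 3, y = 1
Binding: C1, C3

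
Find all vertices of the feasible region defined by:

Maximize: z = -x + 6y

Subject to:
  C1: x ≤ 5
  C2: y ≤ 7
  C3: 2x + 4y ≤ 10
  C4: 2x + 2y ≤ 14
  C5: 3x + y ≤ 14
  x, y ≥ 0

(0, 0), (4.667, 0), (4.6, 0.2), (0, 2.5)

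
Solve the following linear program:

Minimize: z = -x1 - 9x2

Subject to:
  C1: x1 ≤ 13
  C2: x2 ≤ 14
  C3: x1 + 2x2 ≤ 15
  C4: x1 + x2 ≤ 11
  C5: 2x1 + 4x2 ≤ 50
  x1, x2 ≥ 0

Evaluate the objective at each vertex of the feasible region:
  z(0, 0) = 0
  z(11, 0) = -11
  z(7, 4) = -43
  z(0, 7.5) = -67.5  ←
The minimum is at x1 = 0, x2 = 7.5.

x1 = 0, x2 = 7.5, z = -67.5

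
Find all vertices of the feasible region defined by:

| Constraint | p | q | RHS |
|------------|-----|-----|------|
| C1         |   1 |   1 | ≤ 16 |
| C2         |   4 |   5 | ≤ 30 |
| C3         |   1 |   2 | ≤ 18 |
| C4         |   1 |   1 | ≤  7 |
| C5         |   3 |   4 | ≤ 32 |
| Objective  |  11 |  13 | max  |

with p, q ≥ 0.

(0, 0), (7, 0), (5, 2), (0, 6)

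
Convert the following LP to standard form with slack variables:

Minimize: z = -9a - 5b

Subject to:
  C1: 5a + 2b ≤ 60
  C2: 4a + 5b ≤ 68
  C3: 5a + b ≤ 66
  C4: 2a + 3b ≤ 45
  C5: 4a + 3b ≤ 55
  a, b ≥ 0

min z = -9a - 5b

s.t.
  5a + 2b + s1 = 60
  4a + 5b + s2 = 68
  5a + b + s3 = 66
  2a + 3b + s4 = 45
  4a + 3b + s5 = 55
  a, b, s1, s2, s3, s4, s5 ≥ 0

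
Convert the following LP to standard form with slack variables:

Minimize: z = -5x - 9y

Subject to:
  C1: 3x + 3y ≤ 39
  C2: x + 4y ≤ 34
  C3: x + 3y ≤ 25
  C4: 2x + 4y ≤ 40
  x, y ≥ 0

min z = -5x - 9y

s.t.
  3x + 3y + s1 = 39
  x + 4y + s2 = 34
  x + 3y + s3 = 25
  2x + 4y + s4 = 40
  x, y, s1, s2, s3, s4 ≥ 0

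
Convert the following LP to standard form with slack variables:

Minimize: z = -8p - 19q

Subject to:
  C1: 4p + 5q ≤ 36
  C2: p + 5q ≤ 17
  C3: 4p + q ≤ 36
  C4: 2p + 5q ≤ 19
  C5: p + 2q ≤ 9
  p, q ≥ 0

min z = -8p - 19q

s.t.
  4p + 5q + s1 = 36
  p + 5q + s2 = 17
  4p + q + s3 = 36
  2p + 5q + s4 = 19
  p + 2q + s5 = 9
  p, q, s1, s2, s3, s4, s5 ≥ 0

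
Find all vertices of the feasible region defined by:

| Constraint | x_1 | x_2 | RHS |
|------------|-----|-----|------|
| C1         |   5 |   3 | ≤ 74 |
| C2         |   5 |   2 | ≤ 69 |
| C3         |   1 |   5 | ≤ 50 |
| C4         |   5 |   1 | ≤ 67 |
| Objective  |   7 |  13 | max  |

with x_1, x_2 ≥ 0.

(0, 0), (13.4, 0), (13, 2), (11.8, 5), (10, 8), (0, 10)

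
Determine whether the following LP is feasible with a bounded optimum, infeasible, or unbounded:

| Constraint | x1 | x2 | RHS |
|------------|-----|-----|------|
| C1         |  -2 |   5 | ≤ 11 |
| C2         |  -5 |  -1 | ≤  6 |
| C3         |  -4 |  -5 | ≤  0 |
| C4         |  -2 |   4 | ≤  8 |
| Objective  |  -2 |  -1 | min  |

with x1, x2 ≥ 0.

Unbounded (objective can decrease without bound)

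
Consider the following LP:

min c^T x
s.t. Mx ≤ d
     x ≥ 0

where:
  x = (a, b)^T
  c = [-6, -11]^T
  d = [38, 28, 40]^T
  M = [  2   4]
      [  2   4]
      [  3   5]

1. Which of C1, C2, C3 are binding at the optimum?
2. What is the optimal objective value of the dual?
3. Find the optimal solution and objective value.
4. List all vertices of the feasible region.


1. C2, C3
2. -82
3. a = 10, b = 2, z = -82
4. (0, 0), (13.33, 0), (10, 2), (0, 7)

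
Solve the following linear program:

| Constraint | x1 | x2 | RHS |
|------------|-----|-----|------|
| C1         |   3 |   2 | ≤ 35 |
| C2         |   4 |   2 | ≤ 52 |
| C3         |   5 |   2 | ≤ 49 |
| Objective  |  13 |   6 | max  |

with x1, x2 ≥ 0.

Evaluate the objective at each vertex of the feasible region:
  z(0, 0) = 0
  z(9.8, 0) = 127.4
  z(7, 7) = 133  ←
  z(0, 17.5) = 105
The maximum is at x1 = 7, x2 = 7.

x1 = 7, x2 = 7, z = 133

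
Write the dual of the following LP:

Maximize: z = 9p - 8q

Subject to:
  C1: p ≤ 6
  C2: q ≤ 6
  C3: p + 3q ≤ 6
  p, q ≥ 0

Primal max cᵀx s.t. Ax ≤ b, x ≥ 0  →  Dual min bᵀy s.t. Aᵀy ≥ c, y ≥ 0.

Minimize: z = 6y1 + 6y2 + 6y3

Subject to:
  y1 + y3 ≥ 9
  y2 + 3y3 ≥ -8
  y1, y2, y3 ≥ 0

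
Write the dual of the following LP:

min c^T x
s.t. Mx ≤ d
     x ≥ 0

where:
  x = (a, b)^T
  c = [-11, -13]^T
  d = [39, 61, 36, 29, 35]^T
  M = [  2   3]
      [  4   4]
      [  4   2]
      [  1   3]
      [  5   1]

Primal min cᵀx s.t. Ax ≤ b, x ≥ 0  →  Dual max −bᵀy s.t. Aᵀy ≥ −c, y ≥ 0.

Maximize: z = -39y1 - 61y2 - 36y3 - 29y4 - 35y5

Subject to:
  2y1 + 4y2 + 4y3 + y4 + 5y5 ≥ 11
  3y1 + 4y2 + 2y3 + 3y4 + y5 ≥ 13
  y1, y2, y3, y4, y5 ≥ 0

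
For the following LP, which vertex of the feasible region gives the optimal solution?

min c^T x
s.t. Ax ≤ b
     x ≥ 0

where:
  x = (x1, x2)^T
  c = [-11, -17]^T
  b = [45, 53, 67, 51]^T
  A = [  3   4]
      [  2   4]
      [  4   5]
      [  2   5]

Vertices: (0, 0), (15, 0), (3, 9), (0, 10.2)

Evaluate the objective at each vertex of the feasible region:
  z(0, 0) = 0
  z(15, 0) = -165
  z(3, 9) = -186  ←
  z(0, 10.2) = -173.4
The minimum is at x1 = 3, x2 = 9.

(3, 9)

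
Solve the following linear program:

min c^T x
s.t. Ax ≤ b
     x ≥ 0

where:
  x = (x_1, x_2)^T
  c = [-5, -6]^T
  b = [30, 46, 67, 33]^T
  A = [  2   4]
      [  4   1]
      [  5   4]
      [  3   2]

Evaluate the objective at each vertex of the feasible region:
  z(0, 0) = 0
  z(11, 0) = -55
  z(9, 3) = -63  ←
  z(0, 7.5) = -45
The minimum is at x_1 = 9, x_2 = 3.

x_1 = 9, x_2 = 3, z = -63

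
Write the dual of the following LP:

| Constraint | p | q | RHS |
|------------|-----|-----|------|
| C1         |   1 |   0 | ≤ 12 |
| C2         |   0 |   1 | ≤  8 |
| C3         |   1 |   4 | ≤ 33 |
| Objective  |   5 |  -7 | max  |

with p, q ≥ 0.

Primal max cᵀx s.t. Ax ≤ b, x ≥ 0  →  Dual min bᵀy s.t. Aᵀy ≥ c, y ≥ 0.

Minimize: z = 12y1 + 8y2 + 33y3

Subject to:
  y1 + y3 ≥ 5
  y2 + 4y3 ≥ -7
  y1, y2, y3 ≥ 0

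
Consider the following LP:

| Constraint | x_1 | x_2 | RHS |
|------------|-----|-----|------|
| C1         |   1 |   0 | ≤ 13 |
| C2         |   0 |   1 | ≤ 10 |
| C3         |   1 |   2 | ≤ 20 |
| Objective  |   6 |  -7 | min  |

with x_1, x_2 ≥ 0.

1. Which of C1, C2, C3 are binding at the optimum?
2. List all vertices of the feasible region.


1. C2, C3
2. (0, 0), (13, 0), (13, 3.5), (0, 10)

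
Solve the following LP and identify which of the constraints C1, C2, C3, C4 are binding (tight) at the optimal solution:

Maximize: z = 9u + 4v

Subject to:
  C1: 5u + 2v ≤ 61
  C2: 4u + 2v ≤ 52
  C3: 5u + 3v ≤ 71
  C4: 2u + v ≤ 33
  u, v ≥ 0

At u = 9, v = 8, compute slack b - a·x for each constraint:
  C1: 61 − 61 = 0  (binding)
  C2: 52 − 52 = 0  (binding)
  C3: 71 − 69 = 2  (slack)
  C4: 33 − 26 = 7  (slack)

Optimal: u = 9, v = 8
Binding: C1, C2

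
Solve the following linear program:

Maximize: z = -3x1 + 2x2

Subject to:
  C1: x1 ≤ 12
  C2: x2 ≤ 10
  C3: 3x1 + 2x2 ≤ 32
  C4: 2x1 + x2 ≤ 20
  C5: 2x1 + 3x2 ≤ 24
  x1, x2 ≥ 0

Evaluate the objective at each vertex of the feasible region:
  z(0, 0) = 0
  z(10, 0) = -30
  z(9, 2) = -23
  z(0, 8) = 16  ←
The maximum is at x1 = 0, x2 = 8.

x1 = 0, x2 = 8, z = 16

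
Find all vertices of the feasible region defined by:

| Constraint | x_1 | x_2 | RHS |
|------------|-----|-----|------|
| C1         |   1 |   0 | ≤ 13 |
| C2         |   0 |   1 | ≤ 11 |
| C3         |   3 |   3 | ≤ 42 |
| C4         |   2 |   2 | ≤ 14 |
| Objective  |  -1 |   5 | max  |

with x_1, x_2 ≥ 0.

(0, 0), (7, 0), (0, 7)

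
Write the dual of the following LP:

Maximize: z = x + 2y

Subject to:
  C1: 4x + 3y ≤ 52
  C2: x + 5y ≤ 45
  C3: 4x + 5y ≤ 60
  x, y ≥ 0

Primal max cᵀx s.t. Ax ≤ b, x ≥ 0  →  Dual min bᵀy s.t. Aᵀy ≥ c, y ≥ 0.

Minimize: z = 52y1 + 45y2 + 60y3

Subject to:
  4y1 + y2 + 4y3 ≥ 1
  3y1 + 5y2 + 5y3 ≥ 2
  y1, y2, y3 ≥ 0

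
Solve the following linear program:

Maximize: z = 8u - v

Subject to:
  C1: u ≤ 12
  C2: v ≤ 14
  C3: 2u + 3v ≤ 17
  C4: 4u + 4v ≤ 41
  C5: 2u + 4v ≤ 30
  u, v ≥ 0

Evaluate the objective at each vertex of the feasible region:
  z(0, 0) = 0
  z(8.5, 0) = 68  ←
  z(0, 5.667) = -5.667
The maximum is at u = 8.5, v = 0.

u = 8.5, v = 0, z = 68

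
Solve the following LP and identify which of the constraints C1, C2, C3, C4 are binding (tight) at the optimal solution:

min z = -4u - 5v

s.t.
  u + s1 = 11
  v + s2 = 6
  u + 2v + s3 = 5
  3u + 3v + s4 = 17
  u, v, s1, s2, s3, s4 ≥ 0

At u = 5, v = 0, compute slack b - a·x for each constraint:
  C1: 11 − 5 = 6  (slack)
  C2: 6 − 0 = 6  (slack)
  C3: 5 − 5 = 0  (binding)
  C4: 17 − 15 = 2  (slack)

Optimal: u = 5, v = 0
Binding: C3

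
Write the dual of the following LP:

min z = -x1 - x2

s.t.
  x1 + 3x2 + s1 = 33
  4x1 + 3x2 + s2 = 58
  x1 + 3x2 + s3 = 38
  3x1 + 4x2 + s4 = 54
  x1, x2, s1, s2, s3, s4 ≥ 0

Primal min cᵀx s.t. Ax ≤ b, x ≥ 0  →  Dual max −bᵀy s.t. Aᵀy ≥ −c, y ≥ 0.

Maximize: z = -33y1 - 58y2 - 38y3 - 54y4

Subject to:
  y1 + 4y2 + y3 + 3y4 ≥ 1
  3y1 + 3y2 + 3y3 + 4y4 ≥ 1
  y1, y2, y3, y4 ≥ 0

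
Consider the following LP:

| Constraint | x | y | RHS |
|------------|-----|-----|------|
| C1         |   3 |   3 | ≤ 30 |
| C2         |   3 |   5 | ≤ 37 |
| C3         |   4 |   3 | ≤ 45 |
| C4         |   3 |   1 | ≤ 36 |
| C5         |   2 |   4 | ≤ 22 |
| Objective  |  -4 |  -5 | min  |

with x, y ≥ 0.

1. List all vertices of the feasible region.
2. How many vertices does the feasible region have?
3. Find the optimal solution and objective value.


1. (0, 0), (10, 0), (9, 1), (0, 5.5)
2. 4
3. x = 9, y = 1, z = -41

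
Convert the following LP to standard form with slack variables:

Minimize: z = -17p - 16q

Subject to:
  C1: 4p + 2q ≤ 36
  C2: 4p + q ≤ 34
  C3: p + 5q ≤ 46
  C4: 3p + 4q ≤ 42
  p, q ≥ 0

min z = -17p - 16q

s.t.
  4p + 2q + s1 = 36
  4p + q + s2 = 34
  p + 5q + s3 = 46
  3p + 4q + s4 = 42
  p, q, s1, s2, s3, s4 ≥ 0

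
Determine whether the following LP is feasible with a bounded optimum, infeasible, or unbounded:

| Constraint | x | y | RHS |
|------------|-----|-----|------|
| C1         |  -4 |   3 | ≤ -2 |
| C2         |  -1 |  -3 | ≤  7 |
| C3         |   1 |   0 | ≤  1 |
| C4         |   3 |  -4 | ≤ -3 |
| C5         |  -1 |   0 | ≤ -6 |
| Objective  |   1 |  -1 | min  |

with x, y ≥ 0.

Infeasible (no feasible solution exists)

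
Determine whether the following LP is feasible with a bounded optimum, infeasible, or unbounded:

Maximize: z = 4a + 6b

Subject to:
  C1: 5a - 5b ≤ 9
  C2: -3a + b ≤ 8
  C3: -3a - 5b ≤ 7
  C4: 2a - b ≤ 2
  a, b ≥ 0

Unbounded (objective can increase without bound)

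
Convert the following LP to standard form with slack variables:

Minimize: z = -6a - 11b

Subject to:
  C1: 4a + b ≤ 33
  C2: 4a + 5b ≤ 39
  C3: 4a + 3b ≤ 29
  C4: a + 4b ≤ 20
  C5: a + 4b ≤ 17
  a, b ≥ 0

min z = -6a - 11b

s.t.
  4a + b + s1 = 33
  4a + 5b + s2 = 39
  4a + 3b + s3 = 29
  a + 4b + s4 = 20
  a + 4b + s5 = 17
  a, b, s1, s2, s3, s4, s5 ≥ 0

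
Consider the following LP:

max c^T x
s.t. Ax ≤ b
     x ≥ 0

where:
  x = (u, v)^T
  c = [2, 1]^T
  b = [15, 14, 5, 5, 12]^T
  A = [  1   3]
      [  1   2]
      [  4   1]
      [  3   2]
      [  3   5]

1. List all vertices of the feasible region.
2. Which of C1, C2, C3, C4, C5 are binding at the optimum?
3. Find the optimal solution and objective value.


1. (0, 0), (1.25, 0), (1, 1), (0.1111, 2.333), (0, 2.4)
2. C3, C4
3. u = 1, v = 1, z = 3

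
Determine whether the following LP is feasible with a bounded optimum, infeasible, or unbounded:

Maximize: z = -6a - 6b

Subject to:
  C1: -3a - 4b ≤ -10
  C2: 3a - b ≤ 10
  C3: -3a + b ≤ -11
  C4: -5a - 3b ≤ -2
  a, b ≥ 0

Infeasible (no feasible solution exists)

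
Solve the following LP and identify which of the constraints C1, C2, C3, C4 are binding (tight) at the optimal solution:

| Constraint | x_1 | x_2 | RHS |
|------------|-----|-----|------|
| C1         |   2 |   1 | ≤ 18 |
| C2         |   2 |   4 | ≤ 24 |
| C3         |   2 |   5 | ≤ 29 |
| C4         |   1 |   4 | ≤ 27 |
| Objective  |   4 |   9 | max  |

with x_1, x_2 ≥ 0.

At x_1 = 2, x_2 = 5, compute slack b - a·x for each constraint:
  C1: 18 − 9 = 9  (slack)
  C2: 24 − 24 = 0  (binding)
  C3: 29 − 29 = 0  (binding)
  C4: 27 − 22 = 5  (slack)

Optimal: x_1 = 2, x_2 = 5
Binding: C2, C3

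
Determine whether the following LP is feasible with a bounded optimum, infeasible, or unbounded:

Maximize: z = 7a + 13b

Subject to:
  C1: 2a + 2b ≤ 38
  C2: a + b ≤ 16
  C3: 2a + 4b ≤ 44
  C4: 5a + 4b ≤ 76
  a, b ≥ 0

Feasible with a bounded optimal solution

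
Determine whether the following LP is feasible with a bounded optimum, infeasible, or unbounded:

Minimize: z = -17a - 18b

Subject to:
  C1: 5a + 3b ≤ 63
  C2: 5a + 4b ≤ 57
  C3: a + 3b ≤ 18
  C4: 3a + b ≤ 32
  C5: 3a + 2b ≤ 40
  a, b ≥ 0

Feasible with a bounded optimal solution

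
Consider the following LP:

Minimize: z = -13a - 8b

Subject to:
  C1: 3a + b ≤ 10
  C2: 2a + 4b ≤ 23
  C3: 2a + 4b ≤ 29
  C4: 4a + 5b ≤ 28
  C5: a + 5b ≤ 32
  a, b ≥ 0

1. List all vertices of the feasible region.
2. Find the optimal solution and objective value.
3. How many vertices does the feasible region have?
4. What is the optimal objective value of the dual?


1. (0, 0), (3.333, 0), (2, 4), (0, 5.6)
2. a = 2, b = 4, z = -58
3. 4
4. -58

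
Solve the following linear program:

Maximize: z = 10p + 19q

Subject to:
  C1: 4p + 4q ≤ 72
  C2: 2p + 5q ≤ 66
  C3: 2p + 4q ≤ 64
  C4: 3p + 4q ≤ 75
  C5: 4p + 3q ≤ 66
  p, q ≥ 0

Evaluate the objective at each vertex of the feasible region:
  z(0, 0) = 0
  z(16.5, 0) = 165
  z(12, 6) = 234
  z(8, 10) = 270  ←
  z(0, 13.2) = 250.8
The maximum is at p = 8, q = 10.

p = 8, q = 10, z = 270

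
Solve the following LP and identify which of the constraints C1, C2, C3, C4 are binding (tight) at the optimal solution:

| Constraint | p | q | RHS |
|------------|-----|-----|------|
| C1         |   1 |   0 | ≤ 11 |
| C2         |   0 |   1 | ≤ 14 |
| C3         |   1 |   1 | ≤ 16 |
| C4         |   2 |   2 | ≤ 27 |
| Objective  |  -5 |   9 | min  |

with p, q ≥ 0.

At p = 11, q = 0, compute slack b - a·x for each constraint:
  C1: 11 − 11 = 0  (binding)
  C2: 14 − 0 = 14  (slack)
  C3: 16 − 11 = 5  (slack)
  C4: 27 − 22 = 5  (slack)

Optimal: p = 11, q = 0
Binding: C1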